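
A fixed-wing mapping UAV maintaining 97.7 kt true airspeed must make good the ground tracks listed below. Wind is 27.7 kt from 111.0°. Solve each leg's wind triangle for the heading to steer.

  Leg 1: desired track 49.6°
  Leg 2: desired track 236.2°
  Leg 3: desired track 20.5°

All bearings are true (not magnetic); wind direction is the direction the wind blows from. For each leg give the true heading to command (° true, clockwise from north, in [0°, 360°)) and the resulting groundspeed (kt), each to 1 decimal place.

Leg 1: desired track 49.6°; wind correction +14.4° → command heading 64.0°, groundspeed 81.4 kt
Leg 2: desired track 236.2°; wind correction -13.4° → command heading 222.8°, groundspeed 111.0 kt
Leg 3: desired track 20.5°; wind correction +16.5° → command heading 37.0°, groundspeed 93.9 kt

Leg 1: heading=64.0°, groundspeed=81.4 kt
Leg 2: heading=222.8°, groundspeed=111.0 kt
Leg 3: heading=37.0°, groundspeed=93.9 kt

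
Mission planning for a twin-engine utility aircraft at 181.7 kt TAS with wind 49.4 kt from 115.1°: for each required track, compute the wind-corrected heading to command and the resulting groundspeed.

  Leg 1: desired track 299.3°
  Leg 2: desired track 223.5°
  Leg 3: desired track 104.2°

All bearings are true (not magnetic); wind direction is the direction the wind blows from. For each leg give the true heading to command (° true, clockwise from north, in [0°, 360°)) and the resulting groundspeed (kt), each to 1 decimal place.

Leg 1: desired track 299.3°; wind correction +1.1° → command heading 300.4°, groundspeed 230.9 kt
Leg 2: desired track 223.5°; wind correction -15.0° → command heading 208.5°, groundspeed 191.1 kt
Leg 3: desired track 104.2°; wind correction +2.9° → command heading 107.1°, groundspeed 133.0 kt

Leg 1: heading=300.4°, groundspeed=230.9 kt
Leg 2: heading=208.5°, groundspeed=191.1 kt
Leg 3: heading=107.1°, groundspeed=133.0 kt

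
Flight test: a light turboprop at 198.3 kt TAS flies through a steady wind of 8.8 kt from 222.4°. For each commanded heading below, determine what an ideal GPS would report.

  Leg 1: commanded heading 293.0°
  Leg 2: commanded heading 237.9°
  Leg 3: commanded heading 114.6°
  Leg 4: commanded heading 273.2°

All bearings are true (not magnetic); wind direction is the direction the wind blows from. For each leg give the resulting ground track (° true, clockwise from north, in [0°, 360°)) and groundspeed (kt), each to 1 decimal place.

Leg 1: track=295.4°, groundspeed=195.6 kt
Leg 2: track=238.6°, groundspeed=189.8 kt
Leg 3: track=112.2°, groundspeed=201.2 kt
Leg 4: track=275.2°, groundspeed=192.9 kt

Leg 1: heading 293.0°; drift +2.4° → track 295.4°, groundspeed 195.6 kt
Leg 2: heading 237.9°; drift +0.7° → track 238.6°, groundspeed 189.8 kt
Leg 3: heading 114.6°; drift -2.4° → track 112.2°, groundspeed 201.2 kt
Leg 4: heading 273.2°; drift +2.0° → track 275.2°, groundspeed 192.9 kt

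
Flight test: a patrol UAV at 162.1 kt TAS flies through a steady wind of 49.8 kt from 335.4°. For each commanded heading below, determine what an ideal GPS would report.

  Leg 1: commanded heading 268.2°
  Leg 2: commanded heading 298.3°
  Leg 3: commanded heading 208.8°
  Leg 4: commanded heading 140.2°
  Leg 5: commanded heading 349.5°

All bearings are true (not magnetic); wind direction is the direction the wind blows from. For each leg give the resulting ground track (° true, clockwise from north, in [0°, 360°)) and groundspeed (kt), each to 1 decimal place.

Leg 1: track=250.4°, groundspeed=150.0 kt
Leg 2: track=284.5°, groundspeed=126.0 kt
Leg 3: track=197.0°, groundspeed=195.9 kt
Leg 4: track=143.8°, groundspeed=210.6 kt
Leg 5: track=355.6°, groundspeed=114.4 kt

Leg 1: heading 268.2°; drift -17.8° → track 250.4°, groundspeed 150.0 kt
Leg 2: heading 298.3°; drift -13.8° → track 284.5°, groundspeed 126.0 kt
Leg 3: heading 208.8°; drift -11.8° → track 197.0°, groundspeed 195.9 kt
Leg 4: heading 140.2°; drift +3.6° → track 143.8°, groundspeed 210.6 kt
Leg 5: heading 349.5°; drift +6.1° → track 355.6°, groundspeed 114.4 kt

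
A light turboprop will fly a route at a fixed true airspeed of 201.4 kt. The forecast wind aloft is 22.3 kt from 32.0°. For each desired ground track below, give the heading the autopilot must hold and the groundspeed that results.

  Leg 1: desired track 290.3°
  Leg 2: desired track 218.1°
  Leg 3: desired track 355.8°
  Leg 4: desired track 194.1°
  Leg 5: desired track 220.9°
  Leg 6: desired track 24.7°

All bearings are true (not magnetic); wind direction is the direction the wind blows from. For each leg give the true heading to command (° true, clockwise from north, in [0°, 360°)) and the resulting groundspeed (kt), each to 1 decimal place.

Leg 1: heading=296.5°, groundspeed=204.7 kt
Leg 2: heading=218.8°, groundspeed=223.6 kt
Leg 3: heading=359.5°, groundspeed=183.0 kt
Leg 4: heading=192.1°, groundspeed=222.5 kt
Leg 5: heading=221.9°, groundspeed=223.4 kt
Leg 6: heading=25.5°, groundspeed=179.3 kt

Leg 1: desired track 290.3°; wind correction +6.2° → command heading 296.5°, groundspeed 204.7 kt
Leg 2: desired track 218.1°; wind correction +0.7° → command heading 218.8°, groundspeed 223.6 kt
Leg 3: desired track 355.8°; wind correction +3.7° → command heading 359.5°, groundspeed 183.0 kt
Leg 4: desired track 194.1°; wind correction -2.0° → command heading 192.1°, groundspeed 222.5 kt
Leg 5: desired track 220.9°; wind correction +1.0° → command heading 221.9°, groundspeed 223.4 kt
Leg 6: desired track 24.7°; wind correction +0.8° → command heading 25.5°, groundspeed 179.3 kt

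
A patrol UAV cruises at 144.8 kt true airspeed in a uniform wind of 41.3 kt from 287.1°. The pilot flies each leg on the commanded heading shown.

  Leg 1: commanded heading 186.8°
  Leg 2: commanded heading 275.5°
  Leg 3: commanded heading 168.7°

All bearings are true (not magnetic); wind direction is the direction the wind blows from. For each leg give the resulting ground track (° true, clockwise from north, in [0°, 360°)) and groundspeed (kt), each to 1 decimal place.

Leg 1: heading 186.8°; drift -14.9° → track 171.9°, groundspeed 157.5 kt
Leg 2: heading 275.5°; drift -4.6° → track 270.9°, groundspeed 104.7 kt
Leg 3: heading 168.7°; drift -12.5° → track 156.2°, groundspeed 168.4 kt

Leg 1: track=171.9°, groundspeed=157.5 kt
Leg 2: track=270.9°, groundspeed=104.7 kt
Leg 3: track=156.2°, groundspeed=168.4 kt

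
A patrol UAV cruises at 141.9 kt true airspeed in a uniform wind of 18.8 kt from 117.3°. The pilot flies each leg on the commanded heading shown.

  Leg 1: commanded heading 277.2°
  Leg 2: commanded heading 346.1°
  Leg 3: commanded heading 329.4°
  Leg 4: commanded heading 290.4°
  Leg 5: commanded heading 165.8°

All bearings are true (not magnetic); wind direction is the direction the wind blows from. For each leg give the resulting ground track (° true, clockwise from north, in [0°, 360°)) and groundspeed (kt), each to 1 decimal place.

Leg 1: track=279.5°, groundspeed=159.7 kt
Leg 2: track=340.9°, groundspeed=154.9 kt
Leg 3: track=325.8°, groundspeed=158.1 kt
Leg 4: track=291.2°, groundspeed=160.6 kt
Leg 5: track=172.0°, groundspeed=130.2 kt

Leg 1: heading 277.2°; drift +2.3° → track 279.5°, groundspeed 159.7 kt
Leg 2: heading 346.1°; drift -5.2° → track 340.9°, groundspeed 154.9 kt
Leg 3: heading 329.4°; drift -3.6° → track 325.8°, groundspeed 158.1 kt
Leg 4: heading 290.4°; drift +0.8° → track 291.2°, groundspeed 160.6 kt
Leg 5: heading 165.8°; drift +6.2° → track 172.0°, groundspeed 130.2 kt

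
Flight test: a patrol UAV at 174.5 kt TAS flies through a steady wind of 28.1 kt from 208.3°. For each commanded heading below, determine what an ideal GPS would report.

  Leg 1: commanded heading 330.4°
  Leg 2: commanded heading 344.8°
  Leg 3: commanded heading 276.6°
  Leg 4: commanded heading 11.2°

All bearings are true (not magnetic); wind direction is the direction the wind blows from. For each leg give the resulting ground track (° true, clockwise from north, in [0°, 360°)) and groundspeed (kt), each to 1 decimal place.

Leg 1: heading 330.4°; drift +7.2° → track 337.6°, groundspeed 190.9 kt
Leg 2: heading 344.8°; drift +5.7° → track 350.5°, groundspeed 195.8 kt
Leg 3: heading 276.6°; drift +9.0° → track 285.6°, groundspeed 166.2 kt
Leg 4: heading 11.2°; drift +2.3° → track 13.5°, groundspeed 201.5 kt

Leg 1: track=337.6°, groundspeed=190.9 kt
Leg 2: track=350.5°, groundspeed=195.8 kt
Leg 3: track=285.6°, groundspeed=166.2 kt
Leg 4: track=13.5°, groundspeed=201.5 kt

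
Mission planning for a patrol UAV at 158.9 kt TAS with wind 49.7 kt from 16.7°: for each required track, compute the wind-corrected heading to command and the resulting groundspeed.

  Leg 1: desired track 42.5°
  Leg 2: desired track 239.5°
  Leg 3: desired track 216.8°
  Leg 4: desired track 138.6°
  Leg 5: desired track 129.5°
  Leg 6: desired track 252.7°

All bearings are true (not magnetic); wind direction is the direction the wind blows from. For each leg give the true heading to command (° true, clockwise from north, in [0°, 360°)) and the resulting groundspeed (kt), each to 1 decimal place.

Leg 1: heading=34.7°, groundspeed=112.7 kt
Leg 2: heading=251.8°, groundspeed=191.7 kt
Leg 3: heading=223.0°, groundspeed=204.7 kt
Leg 4: heading=123.2°, groundspeed=179.5 kt
Leg 5: heading=112.7°, groundspeed=171.4 kt
Leg 6: heading=267.7°, groundspeed=181.3 kt

Leg 1: desired track 42.5°; wind correction -7.8° → command heading 34.7°, groundspeed 112.7 kt
Leg 2: desired track 239.5°; wind correction +12.3° → command heading 251.8°, groundspeed 191.7 kt
Leg 3: desired track 216.8°; wind correction +6.2° → command heading 223.0°, groundspeed 204.7 kt
Leg 4: desired track 138.6°; wind correction -15.4° → command heading 123.2°, groundspeed 179.5 kt
Leg 5: desired track 129.5°; wind correction -16.8° → command heading 112.7°, groundspeed 171.4 kt
Leg 6: desired track 252.7°; wind correction +15.0° → command heading 267.7°, groundspeed 181.3 kt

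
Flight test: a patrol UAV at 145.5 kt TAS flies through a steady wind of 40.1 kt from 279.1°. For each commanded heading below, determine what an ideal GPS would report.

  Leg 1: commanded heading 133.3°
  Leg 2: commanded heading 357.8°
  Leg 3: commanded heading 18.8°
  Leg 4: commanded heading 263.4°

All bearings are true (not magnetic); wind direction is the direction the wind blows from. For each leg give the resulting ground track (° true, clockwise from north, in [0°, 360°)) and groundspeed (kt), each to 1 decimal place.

Leg 1: track=126.1°, groundspeed=180.1 kt
Leg 2: track=13.7°, groundspeed=143.1 kt
Leg 3: track=33.4°, groundspeed=157.3 kt
Leg 4: track=257.6°, groundspeed=107.4 kt

Leg 1: heading 133.3°; drift -7.2° → track 126.1°, groundspeed 180.1 kt
Leg 2: heading 357.8°; drift +15.9° → track 13.7°, groundspeed 143.1 kt
Leg 3: heading 18.8°; drift +14.6° → track 33.4°, groundspeed 157.3 kt
Leg 4: heading 263.4°; drift -5.8° → track 257.6°, groundspeed 107.4 kt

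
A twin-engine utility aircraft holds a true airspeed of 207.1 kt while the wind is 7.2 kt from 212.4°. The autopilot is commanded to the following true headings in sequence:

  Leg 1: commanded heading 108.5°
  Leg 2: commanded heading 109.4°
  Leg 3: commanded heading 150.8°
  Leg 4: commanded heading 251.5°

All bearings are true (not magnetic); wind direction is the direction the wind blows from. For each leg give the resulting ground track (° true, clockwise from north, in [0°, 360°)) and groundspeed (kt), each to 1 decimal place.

Leg 1: track=106.6°, groundspeed=208.9 kt
Leg 2: track=107.5°, groundspeed=208.8 kt
Leg 3: track=149.0°, groundspeed=203.8 kt
Leg 4: track=252.8°, groundspeed=201.6 kt

Leg 1: heading 108.5°; drift -1.9° → track 106.6°, groundspeed 208.9 kt
Leg 2: heading 109.4°; drift -1.9° → track 107.5°, groundspeed 208.8 kt
Leg 3: heading 150.8°; drift -1.8° → track 149.0°, groundspeed 203.8 kt
Leg 4: heading 251.5°; drift +1.3° → track 252.8°, groundspeed 201.6 kt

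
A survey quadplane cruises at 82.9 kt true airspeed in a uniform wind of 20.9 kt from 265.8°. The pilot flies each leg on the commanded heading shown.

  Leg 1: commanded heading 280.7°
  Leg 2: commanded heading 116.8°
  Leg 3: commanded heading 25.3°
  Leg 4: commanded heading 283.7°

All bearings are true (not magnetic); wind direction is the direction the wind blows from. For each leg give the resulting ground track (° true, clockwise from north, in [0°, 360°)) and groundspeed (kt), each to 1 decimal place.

Leg 1: heading 280.7°; drift +4.9° → track 285.6°, groundspeed 62.9 kt
Leg 2: heading 116.8°; drift -6.1° → track 110.7°, groundspeed 101.4 kt
Leg 3: heading 25.3°; drift +11.0° → track 36.3°, groundspeed 95.0 kt
Leg 4: heading 283.7°; drift +5.8° → track 289.5°, groundspeed 63.3 kt

Leg 1: track=285.6°, groundspeed=62.9 kt
Leg 2: track=110.7°, groundspeed=101.4 kt
Leg 3: track=36.3°, groundspeed=95.0 kt
Leg 4: track=289.5°, groundspeed=63.3 kt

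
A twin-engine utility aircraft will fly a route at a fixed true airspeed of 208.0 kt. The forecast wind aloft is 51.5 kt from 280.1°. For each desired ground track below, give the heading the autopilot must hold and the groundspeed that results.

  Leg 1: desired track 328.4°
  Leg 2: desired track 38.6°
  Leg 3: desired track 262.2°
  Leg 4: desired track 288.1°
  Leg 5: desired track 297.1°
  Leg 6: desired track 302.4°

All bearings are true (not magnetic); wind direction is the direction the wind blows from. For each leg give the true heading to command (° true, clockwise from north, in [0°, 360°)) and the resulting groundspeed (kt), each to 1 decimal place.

Leg 1: heading=317.7°, groundspeed=170.2 kt
Leg 2: heading=26.0°, groundspeed=227.6 kt
Leg 3: heading=266.6°, groundspeed=158.4 kt
Leg 4: heading=286.1°, groundspeed=156.9 kt
Leg 5: heading=292.9°, groundspeed=158.2 kt
Leg 6: heading=297.0°, groundspeed=159.4 kt

Leg 1: desired track 328.4°; wind correction -10.7° → command heading 317.7°, groundspeed 170.2 kt
Leg 2: desired track 38.6°; wind correction -12.6° → command heading 26.0°, groundspeed 227.6 kt
Leg 3: desired track 262.2°; wind correction +4.4° → command heading 266.6°, groundspeed 158.4 kt
Leg 4: desired track 288.1°; wind correction -2.0° → command heading 286.1°, groundspeed 156.9 kt
Leg 5: desired track 297.1°; wind correction -4.2° → command heading 292.9°, groundspeed 158.2 kt
Leg 6: desired track 302.4°; wind correction -5.4° → command heading 297.0°, groundspeed 159.4 kt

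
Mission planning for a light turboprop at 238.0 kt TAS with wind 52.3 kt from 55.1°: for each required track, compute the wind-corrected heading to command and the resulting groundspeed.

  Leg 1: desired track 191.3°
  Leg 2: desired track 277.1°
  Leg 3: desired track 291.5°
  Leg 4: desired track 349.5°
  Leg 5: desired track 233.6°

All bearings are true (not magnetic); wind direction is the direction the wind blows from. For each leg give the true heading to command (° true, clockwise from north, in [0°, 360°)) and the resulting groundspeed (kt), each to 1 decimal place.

Leg 1: desired track 191.3°; wind correction -8.7° → command heading 182.6°, groundspeed 273.0 kt
Leg 2: desired track 277.1°; wind correction +8.5° → command heading 285.6°, groundspeed 274.3 kt
Leg 3: desired track 291.5°; wind correction +10.5° → command heading 302.0°, groundspeed 262.9 kt
Leg 4: desired track 349.5°; wind correction +11.5° → command heading 1.0°, groundspeed 211.6 kt
Leg 5: desired track 233.6°; wind correction -0.3° → command heading 233.3°, groundspeed 290.3 kt

Leg 1: heading=182.6°, groundspeed=273.0 kt
Leg 2: heading=285.6°, groundspeed=274.3 kt
Leg 3: heading=302.0°, groundspeed=262.9 kt
Leg 4: heading=1.0°, groundspeed=211.6 kt
Leg 5: heading=233.3°, groundspeed=290.3 kt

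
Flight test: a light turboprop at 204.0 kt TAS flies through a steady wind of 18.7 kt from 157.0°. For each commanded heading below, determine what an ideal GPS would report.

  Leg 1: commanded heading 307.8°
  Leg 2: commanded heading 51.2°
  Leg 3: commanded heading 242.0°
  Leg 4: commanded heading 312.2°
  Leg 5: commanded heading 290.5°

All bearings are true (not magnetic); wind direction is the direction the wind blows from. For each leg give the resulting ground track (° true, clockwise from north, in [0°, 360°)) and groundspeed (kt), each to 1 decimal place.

Leg 1: track=310.2°, groundspeed=220.5 kt
Leg 2: track=46.3°, groundspeed=209.9 kt
Leg 3: track=247.3°, groundspeed=203.2 kt
Leg 4: track=314.2°, groundspeed=221.1 kt
Leg 5: track=294.1°, groundspeed=217.3 kt

Leg 1: heading 307.8°; drift +2.4° → track 310.2°, groundspeed 220.5 kt
Leg 2: heading 51.2°; drift -4.9° → track 46.3°, groundspeed 209.9 kt
Leg 3: heading 242.0°; drift +5.3° → track 247.3°, groundspeed 203.2 kt
Leg 4: heading 312.2°; drift +2.0° → track 314.2°, groundspeed 221.1 kt
Leg 5: heading 290.5°; drift +3.6° → track 294.1°, groundspeed 217.3 kt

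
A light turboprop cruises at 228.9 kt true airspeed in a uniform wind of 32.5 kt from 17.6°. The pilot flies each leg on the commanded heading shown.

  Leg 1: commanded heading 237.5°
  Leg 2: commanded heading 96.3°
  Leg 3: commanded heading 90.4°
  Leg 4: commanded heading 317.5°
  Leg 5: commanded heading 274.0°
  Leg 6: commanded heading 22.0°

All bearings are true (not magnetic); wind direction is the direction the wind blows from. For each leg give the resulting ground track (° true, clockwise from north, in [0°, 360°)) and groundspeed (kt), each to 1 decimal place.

Leg 1: track=232.8°, groundspeed=254.7 kt
Leg 2: track=104.5°, groundspeed=224.8 kt
Leg 3: track=98.5°, groundspeed=221.5 kt
Leg 4: track=310.0°, groundspeed=214.6 kt
Leg 5: track=266.4°, groundspeed=238.6 kt
Leg 6: track=22.7°, groundspeed=196.5 kt

Leg 1: heading 237.5°; drift -4.7° → track 232.8°, groundspeed 254.7 kt
Leg 2: heading 96.3°; drift +8.2° → track 104.5°, groundspeed 224.8 kt
Leg 3: heading 90.4°; drift +8.1° → track 98.5°, groundspeed 221.5 kt
Leg 4: heading 317.5°; drift -7.5° → track 310.0°, groundspeed 214.6 kt
Leg 5: heading 274.0°; drift -7.6° → track 266.4°, groundspeed 238.6 kt
Leg 6: heading 22.0°; drift +0.7° → track 22.7°, groundspeed 196.5 kt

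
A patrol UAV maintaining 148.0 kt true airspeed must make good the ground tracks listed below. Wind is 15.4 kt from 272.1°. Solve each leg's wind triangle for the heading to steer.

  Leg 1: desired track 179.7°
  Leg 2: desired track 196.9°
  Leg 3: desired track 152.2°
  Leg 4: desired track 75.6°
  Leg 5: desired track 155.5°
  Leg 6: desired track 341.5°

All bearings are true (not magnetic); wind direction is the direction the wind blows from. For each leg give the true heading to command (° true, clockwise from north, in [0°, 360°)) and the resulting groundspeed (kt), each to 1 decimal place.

Leg 1: heading=185.7°, groundspeed=147.8 kt
Leg 2: heading=202.7°, groundspeed=143.3 kt
Leg 3: heading=157.4°, groundspeed=155.1 kt
Leg 4: heading=73.9°, groundspeed=162.7 kt
Leg 5: heading=160.8°, groundspeed=154.3 kt
Leg 6: heading=335.9°, groundspeed=141.9 kt

Leg 1: desired track 179.7°; wind correction +6.0° → command heading 185.7°, groundspeed 147.8 kt
Leg 2: desired track 196.9°; wind correction +5.8° → command heading 202.7°, groundspeed 143.3 kt
Leg 3: desired track 152.2°; wind correction +5.2° → command heading 157.4°, groundspeed 155.1 kt
Leg 4: desired track 75.6°; wind correction -1.7° → command heading 73.9°, groundspeed 162.7 kt
Leg 5: desired track 155.5°; wind correction +5.3° → command heading 160.8°, groundspeed 154.3 kt
Leg 6: desired track 341.5°; wind correction -5.6° → command heading 335.9°, groundspeed 141.9 kt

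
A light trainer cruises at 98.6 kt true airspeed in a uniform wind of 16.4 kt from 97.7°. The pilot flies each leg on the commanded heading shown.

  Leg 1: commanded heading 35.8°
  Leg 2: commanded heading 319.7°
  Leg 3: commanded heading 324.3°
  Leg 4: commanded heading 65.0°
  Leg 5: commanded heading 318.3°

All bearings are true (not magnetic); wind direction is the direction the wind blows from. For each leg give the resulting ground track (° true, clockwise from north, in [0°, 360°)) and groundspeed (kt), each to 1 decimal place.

Leg 1: track=26.8°, groundspeed=92.0 kt
Leg 2: track=314.0°, groundspeed=111.3 kt
Leg 3: track=318.1°, groundspeed=110.5 kt
Leg 4: track=59.0°, groundspeed=85.3 kt
Leg 5: track=312.8°, groundspeed=111.6 kt

Leg 1: heading 35.8°; drift -9.0° → track 26.8°, groundspeed 92.0 kt
Leg 2: heading 319.7°; drift -5.7° → track 314.0°, groundspeed 111.3 kt
Leg 3: heading 324.3°; drift -6.2° → track 318.1°, groundspeed 110.5 kt
Leg 4: heading 65.0°; drift -6.0° → track 59.0°, groundspeed 85.3 kt
Leg 5: heading 318.3°; drift -5.5° → track 312.8°, groundspeed 111.6 kt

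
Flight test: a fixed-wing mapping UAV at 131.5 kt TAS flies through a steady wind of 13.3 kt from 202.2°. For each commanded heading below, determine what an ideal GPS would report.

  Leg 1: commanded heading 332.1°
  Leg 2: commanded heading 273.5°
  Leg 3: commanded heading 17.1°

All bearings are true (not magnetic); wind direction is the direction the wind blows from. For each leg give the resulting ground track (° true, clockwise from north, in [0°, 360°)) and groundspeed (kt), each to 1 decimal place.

Leg 1: track=336.3°, groundspeed=140.4 kt
Leg 2: track=279.2°, groundspeed=127.9 kt
Leg 3: track=17.6°, groundspeed=144.8 kt

Leg 1: heading 332.1°; drift +4.2° → track 336.3°, groundspeed 140.4 kt
Leg 2: heading 273.5°; drift +5.7° → track 279.2°, groundspeed 127.9 kt
Leg 3: heading 17.1°; drift +0.5° → track 17.6°, groundspeed 144.8 kt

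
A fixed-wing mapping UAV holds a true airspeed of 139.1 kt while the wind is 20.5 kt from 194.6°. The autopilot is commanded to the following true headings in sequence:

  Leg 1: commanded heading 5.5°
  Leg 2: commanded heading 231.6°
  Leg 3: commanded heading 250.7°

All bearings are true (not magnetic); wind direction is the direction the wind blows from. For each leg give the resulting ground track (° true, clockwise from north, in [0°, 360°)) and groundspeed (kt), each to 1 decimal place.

Leg 1: track=6.7°, groundspeed=159.4 kt
Leg 2: track=237.3°, groundspeed=123.3 kt
Leg 3: track=258.3°, groundspeed=128.8 kt

Leg 1: heading 5.5°; drift +1.2° → track 6.7°, groundspeed 159.4 kt
Leg 2: heading 231.6°; drift +5.7° → track 237.3°, groundspeed 123.3 kt
Leg 3: heading 250.7°; drift +7.6° → track 258.3°, groundspeed 128.8 kt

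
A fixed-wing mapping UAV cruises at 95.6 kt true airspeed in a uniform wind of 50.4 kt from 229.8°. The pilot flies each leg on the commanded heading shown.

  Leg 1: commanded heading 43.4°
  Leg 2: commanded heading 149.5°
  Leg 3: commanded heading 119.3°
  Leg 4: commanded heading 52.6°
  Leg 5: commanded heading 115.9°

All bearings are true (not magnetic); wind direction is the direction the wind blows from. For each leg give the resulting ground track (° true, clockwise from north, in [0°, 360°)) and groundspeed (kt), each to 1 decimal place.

Leg 1: track=45.6°, groundspeed=145.8 kt
Leg 2: track=119.8°, groundspeed=100.3 kt
Leg 3: track=96.7°, groundspeed=122.7 kt
Leg 4: track=51.6°, groundspeed=146.0 kt
Leg 5: track=94.2°, groundspeed=124.8 kt

Leg 1: heading 43.4°; drift +2.2° → track 45.6°, groundspeed 145.8 kt
Leg 2: heading 149.5°; drift -29.7° → track 119.8°, groundspeed 100.3 kt
Leg 3: heading 119.3°; drift -22.6° → track 96.7°, groundspeed 122.7 kt
Leg 4: heading 52.6°; drift -1.0° → track 51.6°, groundspeed 146.0 kt
Leg 5: heading 115.9°; drift -21.7° → track 94.2°, groundspeed 124.8 kt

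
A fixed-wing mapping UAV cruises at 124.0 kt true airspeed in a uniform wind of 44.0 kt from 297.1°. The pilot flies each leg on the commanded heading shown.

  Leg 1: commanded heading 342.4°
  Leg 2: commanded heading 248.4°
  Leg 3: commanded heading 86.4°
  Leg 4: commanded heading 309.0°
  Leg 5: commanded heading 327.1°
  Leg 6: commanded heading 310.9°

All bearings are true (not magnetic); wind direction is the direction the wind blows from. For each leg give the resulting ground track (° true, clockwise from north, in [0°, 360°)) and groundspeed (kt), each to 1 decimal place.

Leg 1: track=1.0°, groundspeed=98.2 kt
Leg 2: track=229.2°, groundspeed=100.5 kt
Leg 3: track=94.3°, groundspeed=163.4 kt
Leg 4: track=315.4°, groundspeed=81.5 kt
Leg 5: track=341.5°, groundspeed=88.7 kt
Leg 6: track=318.3°, groundspeed=81.9 kt

Leg 1: heading 342.4°; drift +18.6° → track 1.0°, groundspeed 98.2 kt
Leg 2: heading 248.4°; drift -19.2° → track 229.2°, groundspeed 100.5 kt
Leg 3: heading 86.4°; drift +7.9° → track 94.3°, groundspeed 163.4 kt
Leg 4: heading 309.0°; drift +6.4° → track 315.4°, groundspeed 81.5 kt
Leg 5: heading 327.1°; drift +14.4° → track 341.5°, groundspeed 88.7 kt
Leg 6: heading 310.9°; drift +7.4° → track 318.3°, groundspeed 81.9 kt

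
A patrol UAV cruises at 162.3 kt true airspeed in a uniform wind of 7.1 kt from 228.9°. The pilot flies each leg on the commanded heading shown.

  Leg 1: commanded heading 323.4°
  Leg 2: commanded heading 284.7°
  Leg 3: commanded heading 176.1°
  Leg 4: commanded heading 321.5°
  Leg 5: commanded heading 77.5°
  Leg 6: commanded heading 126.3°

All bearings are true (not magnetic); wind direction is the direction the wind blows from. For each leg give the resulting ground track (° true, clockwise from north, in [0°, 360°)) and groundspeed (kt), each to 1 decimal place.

Leg 1: track=325.9°, groundspeed=163.0 kt
Leg 2: track=286.8°, groundspeed=158.4 kt
Leg 3: track=174.1°, groundspeed=158.1 kt
Leg 4: track=324.0°, groundspeed=162.8 kt
Leg 5: track=76.3°, groundspeed=168.6 kt
Leg 6: track=123.9°, groundspeed=164.0 kt

Leg 1: heading 323.4°; drift +2.5° → track 325.9°, groundspeed 163.0 kt
Leg 2: heading 284.7°; drift +2.1° → track 286.8°, groundspeed 158.4 kt
Leg 3: heading 176.1°; drift -2.0° → track 174.1°, groundspeed 158.1 kt
Leg 4: heading 321.5°; drift +2.5° → track 324.0°, groundspeed 162.8 kt
Leg 5: heading 77.5°; drift -1.2° → track 76.3°, groundspeed 168.6 kt
Leg 6: heading 126.3°; drift -2.4° → track 123.9°, groundspeed 164.0 kt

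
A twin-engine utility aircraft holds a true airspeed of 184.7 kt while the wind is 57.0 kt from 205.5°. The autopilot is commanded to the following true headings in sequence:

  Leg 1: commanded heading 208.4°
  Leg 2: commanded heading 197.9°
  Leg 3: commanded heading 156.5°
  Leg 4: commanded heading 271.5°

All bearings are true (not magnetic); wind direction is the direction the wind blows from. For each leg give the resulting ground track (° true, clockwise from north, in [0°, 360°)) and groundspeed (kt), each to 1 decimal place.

Leg 1: track=209.7°, groundspeed=127.8 kt
Leg 2: track=194.5°, groundspeed=128.4 kt
Leg 3: track=140.2°, groundspeed=153.5 kt
Leg 4: track=289.4°, groundspeed=169.7 kt

Leg 1: heading 208.4°; drift +1.3° → track 209.7°, groundspeed 127.8 kt
Leg 2: heading 197.9°; drift -3.4° → track 194.5°, groundspeed 128.4 kt
Leg 3: heading 156.5°; drift -16.3° → track 140.2°, groundspeed 153.5 kt
Leg 4: heading 271.5°; drift +17.9° → track 289.4°, groundspeed 169.7 kt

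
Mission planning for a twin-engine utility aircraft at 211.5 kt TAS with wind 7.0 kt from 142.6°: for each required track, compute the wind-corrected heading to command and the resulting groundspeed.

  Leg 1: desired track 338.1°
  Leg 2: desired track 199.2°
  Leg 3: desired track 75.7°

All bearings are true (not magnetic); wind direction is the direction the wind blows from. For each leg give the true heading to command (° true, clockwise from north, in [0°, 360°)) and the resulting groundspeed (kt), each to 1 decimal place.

Leg 1: heading=338.6°, groundspeed=218.2 kt
Leg 2: heading=197.6°, groundspeed=207.6 kt
Leg 3: heading=77.4°, groundspeed=208.7 kt

Leg 1: desired track 338.1°; wind correction +0.5° → command heading 338.6°, groundspeed 218.2 kt
Leg 2: desired track 199.2°; wind correction -1.6° → command heading 197.6°, groundspeed 207.6 kt
Leg 3: desired track 75.7°; wind correction +1.7° → command heading 77.4°, groundspeed 208.7 kt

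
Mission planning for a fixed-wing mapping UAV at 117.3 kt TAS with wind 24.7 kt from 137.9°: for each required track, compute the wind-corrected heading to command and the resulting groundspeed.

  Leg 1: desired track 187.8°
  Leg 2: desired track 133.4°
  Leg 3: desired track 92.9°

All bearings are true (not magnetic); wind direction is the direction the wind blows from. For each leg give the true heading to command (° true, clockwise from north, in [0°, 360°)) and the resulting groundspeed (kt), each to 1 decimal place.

Leg 1: heading=178.5°, groundspeed=99.9 kt
Leg 2: heading=134.3°, groundspeed=92.7 kt
Leg 3: heading=101.5°, groundspeed=98.5 kt

Leg 1: desired track 187.8°; wind correction -9.3° → command heading 178.5°, groundspeed 99.9 kt
Leg 2: desired track 133.4°; wind correction +0.9° → command heading 134.3°, groundspeed 92.7 kt
Leg 3: desired track 92.9°; wind correction +8.6° → command heading 101.5°, groundspeed 98.5 kt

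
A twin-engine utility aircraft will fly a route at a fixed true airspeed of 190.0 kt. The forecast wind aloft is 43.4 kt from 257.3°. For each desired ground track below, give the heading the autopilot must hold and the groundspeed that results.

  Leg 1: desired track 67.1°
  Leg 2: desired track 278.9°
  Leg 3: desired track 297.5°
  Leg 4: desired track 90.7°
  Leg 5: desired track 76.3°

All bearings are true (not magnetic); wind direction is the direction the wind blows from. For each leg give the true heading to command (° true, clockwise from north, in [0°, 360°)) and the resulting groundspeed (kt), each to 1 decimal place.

Leg 1: desired track 67.1°; wind correction -2.3° → command heading 64.8°, groundspeed 232.6 kt
Leg 2: desired track 278.9°; wind correction -4.8° → command heading 274.1°, groundspeed 149.0 kt
Leg 3: desired track 297.5°; wind correction -8.5° → command heading 289.0°, groundspeed 154.8 kt
Leg 4: desired track 90.7°; wind correction +3.0° → command heading 93.7°, groundspeed 232.0 kt
Leg 5: desired track 76.3°; wind correction -0.2° → command heading 76.1°, groundspeed 233.4 kt

Leg 1: heading=64.8°, groundspeed=232.6 kt
Leg 2: heading=274.1°, groundspeed=149.0 kt
Leg 3: heading=289.0°, groundspeed=154.8 kt
Leg 4: heading=93.7°, groundspeed=232.0 kt
Leg 5: heading=76.1°, groundspeed=233.4 kt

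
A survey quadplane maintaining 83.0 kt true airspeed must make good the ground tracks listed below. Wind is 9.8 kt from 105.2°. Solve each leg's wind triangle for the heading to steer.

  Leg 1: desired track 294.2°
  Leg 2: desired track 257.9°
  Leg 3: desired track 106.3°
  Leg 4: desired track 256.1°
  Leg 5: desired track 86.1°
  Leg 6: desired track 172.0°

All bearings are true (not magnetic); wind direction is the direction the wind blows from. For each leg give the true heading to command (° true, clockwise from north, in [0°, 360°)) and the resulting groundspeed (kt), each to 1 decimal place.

Leg 1: desired track 294.2°; wind correction +1.1° → command heading 295.3°, groundspeed 92.7 kt
Leg 2: desired track 257.9°; wind correction -3.1° → command heading 254.8°, groundspeed 91.6 kt
Leg 3: desired track 106.3°; wind correction -0.1° → command heading 106.2°, groundspeed 73.2 kt
Leg 4: desired track 256.1°; wind correction -3.3° → command heading 252.8°, groundspeed 91.4 kt
Leg 5: desired track 86.1°; wind correction +2.2° → command heading 88.3°, groundspeed 73.7 kt
Leg 6: desired track 172.0°; wind correction -6.2° → command heading 165.8°, groundspeed 78.6 kt

Leg 1: heading=295.3°, groundspeed=92.7 kt
Leg 2: heading=254.8°, groundspeed=91.6 kt
Leg 3: heading=106.2°, groundspeed=73.2 kt
Leg 4: heading=252.8°, groundspeed=91.4 kt
Leg 5: heading=88.3°, groundspeed=73.7 kt
Leg 6: heading=165.8°, groundspeed=78.6 kt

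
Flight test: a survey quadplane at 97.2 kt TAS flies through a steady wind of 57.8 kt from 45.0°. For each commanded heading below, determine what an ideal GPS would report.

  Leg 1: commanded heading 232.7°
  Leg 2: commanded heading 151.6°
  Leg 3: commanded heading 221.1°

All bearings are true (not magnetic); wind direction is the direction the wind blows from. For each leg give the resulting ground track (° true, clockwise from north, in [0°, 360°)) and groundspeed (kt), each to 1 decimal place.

Leg 1: heading 232.7°; drift -2.9° → track 229.8°, groundspeed 154.7 kt
Leg 2: heading 151.6°; drift +26.0° → track 177.6°, groundspeed 126.5 kt
Leg 3: heading 221.1°; drift +1.5° → track 222.6°, groundspeed 154.9 kt

Leg 1: track=229.8°, groundspeed=154.7 kt
Leg 2: track=177.6°, groundspeed=126.5 kt
Leg 3: track=222.6°, groundspeed=154.9 kt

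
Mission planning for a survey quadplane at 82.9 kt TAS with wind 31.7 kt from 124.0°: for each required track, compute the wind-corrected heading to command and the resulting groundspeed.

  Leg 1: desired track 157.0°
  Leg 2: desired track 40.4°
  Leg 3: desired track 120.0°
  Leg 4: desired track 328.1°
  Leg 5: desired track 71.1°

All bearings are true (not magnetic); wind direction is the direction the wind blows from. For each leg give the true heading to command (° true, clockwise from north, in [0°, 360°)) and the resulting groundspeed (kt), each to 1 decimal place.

Leg 1: desired track 157.0°; wind correction -12.0° → command heading 145.0°, groundspeed 54.5 kt
Leg 2: desired track 40.4°; wind correction +22.3° → command heading 62.7°, groundspeed 73.1 kt
Leg 3: desired track 120.0°; wind correction +1.5° → command heading 121.5°, groundspeed 51.2 kt
Leg 4: desired track 328.1°; wind correction +9.0° → command heading 337.1°, groundspeed 110.8 kt
Leg 5: desired track 71.1°; wind correction +17.8° → command heading 88.9°, groundspeed 59.8 kt

Leg 1: heading=145.0°, groundspeed=54.5 kt
Leg 2: heading=62.7°, groundspeed=73.1 kt
Leg 3: heading=121.5°, groundspeed=51.2 kt
Leg 4: heading=337.1°, groundspeed=110.8 kt
Leg 5: heading=88.9°, groundspeed=59.8 kt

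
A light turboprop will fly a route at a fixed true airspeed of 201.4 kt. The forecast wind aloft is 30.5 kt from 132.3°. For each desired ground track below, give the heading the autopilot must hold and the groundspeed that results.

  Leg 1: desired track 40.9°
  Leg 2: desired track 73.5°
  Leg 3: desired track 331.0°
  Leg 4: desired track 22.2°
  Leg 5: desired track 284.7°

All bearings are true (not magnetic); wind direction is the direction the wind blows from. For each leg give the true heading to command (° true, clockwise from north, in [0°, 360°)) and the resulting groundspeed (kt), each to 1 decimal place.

Leg 1: heading=49.6°, groundspeed=199.8 kt
Leg 2: heading=80.9°, groundspeed=183.9 kt
Leg 3: heading=333.8°, groundspeed=230.1 kt
Leg 4: heading=30.4°, groundspeed=209.8 kt
Leg 5: heading=280.7°, groundspeed=227.9 kt

Leg 1: desired track 40.9°; wind correction +8.7° → command heading 49.6°, groundspeed 199.8 kt
Leg 2: desired track 73.5°; wind correction +7.4° → command heading 80.9°, groundspeed 183.9 kt
Leg 3: desired track 331.0°; wind correction +2.8° → command heading 333.8°, groundspeed 230.1 kt
Leg 4: desired track 22.2°; wind correction +8.2° → command heading 30.4°, groundspeed 209.8 kt
Leg 5: desired track 284.7°; wind correction -4.0° → command heading 280.7°, groundspeed 227.9 kt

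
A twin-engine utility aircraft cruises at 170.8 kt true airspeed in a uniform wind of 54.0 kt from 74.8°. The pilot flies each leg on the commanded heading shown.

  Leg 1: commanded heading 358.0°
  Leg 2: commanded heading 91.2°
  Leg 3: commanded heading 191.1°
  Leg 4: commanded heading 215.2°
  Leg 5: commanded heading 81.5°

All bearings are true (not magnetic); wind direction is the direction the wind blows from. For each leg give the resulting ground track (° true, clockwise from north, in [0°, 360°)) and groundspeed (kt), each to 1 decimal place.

Leg 1: track=339.6°, groundspeed=167.0 kt
Leg 2: track=98.5°, groundspeed=120.0 kt
Leg 3: track=205.1°, groundspeed=200.7 kt
Leg 4: track=224.4°, groundspeed=215.2 kt
Leg 5: track=84.6°, groundspeed=117.3 kt

Leg 1: heading 358.0°; drift -18.4° → track 339.6°, groundspeed 167.0 kt
Leg 2: heading 91.2°; drift +7.3° → track 98.5°, groundspeed 120.0 kt
Leg 3: heading 191.1°; drift +14.0° → track 205.1°, groundspeed 200.7 kt
Leg 4: heading 215.2°; drift +9.2° → track 224.4°, groundspeed 215.2 kt
Leg 5: heading 81.5°; drift +3.1° → track 84.6°, groundspeed 117.3 kt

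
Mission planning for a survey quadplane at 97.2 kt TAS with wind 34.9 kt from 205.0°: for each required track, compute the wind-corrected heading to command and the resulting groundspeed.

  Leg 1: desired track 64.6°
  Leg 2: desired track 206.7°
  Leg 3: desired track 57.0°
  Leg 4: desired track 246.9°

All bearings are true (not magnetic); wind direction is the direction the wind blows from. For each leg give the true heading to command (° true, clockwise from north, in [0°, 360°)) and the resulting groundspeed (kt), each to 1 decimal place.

Leg 1: desired track 64.6°; wind correction +13.2° → command heading 77.8°, groundspeed 121.5 kt
Leg 2: desired track 206.7°; wind correction -0.6° → command heading 206.1°, groundspeed 62.3 kt
Leg 3: desired track 57.0°; wind correction +11.0° → command heading 68.0°, groundspeed 125.0 kt
Leg 4: desired track 246.9°; wind correction -13.9° → command heading 233.0°, groundspeed 68.4 kt

Leg 1: heading=77.8°, groundspeed=121.5 kt
Leg 2: heading=206.1°, groundspeed=62.3 kt
Leg 3: heading=68.0°, groundspeed=125.0 kt
Leg 4: heading=233.0°, groundspeed=68.4 kt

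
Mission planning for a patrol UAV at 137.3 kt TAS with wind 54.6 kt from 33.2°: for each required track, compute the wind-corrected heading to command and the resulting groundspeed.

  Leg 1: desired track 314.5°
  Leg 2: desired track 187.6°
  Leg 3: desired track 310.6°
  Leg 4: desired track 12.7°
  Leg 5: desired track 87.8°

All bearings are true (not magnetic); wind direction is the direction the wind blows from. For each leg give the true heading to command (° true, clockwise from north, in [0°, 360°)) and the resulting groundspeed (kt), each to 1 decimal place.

Leg 1: heading=337.5°, groundspeed=115.7 kt
Leg 2: heading=177.7°, groundspeed=184.5 kt
Leg 3: heading=333.8°, groundspeed=119.1 kt
Leg 4: heading=20.7°, groundspeed=84.8 kt
Leg 5: heading=68.9°, groundspeed=98.3 kt

Leg 1: desired track 314.5°; wind correction +23.0° → command heading 337.5°, groundspeed 115.7 kt
Leg 2: desired track 187.6°; wind correction -9.9° → command heading 177.7°, groundspeed 184.5 kt
Leg 3: desired track 310.6°; wind correction +23.2° → command heading 333.8°, groundspeed 119.1 kt
Leg 4: desired track 12.7°; wind correction +8.0° → command heading 20.7°, groundspeed 84.8 kt
Leg 5: desired track 87.8°; wind correction -18.9° → command heading 68.9°, groundspeed 98.3 kt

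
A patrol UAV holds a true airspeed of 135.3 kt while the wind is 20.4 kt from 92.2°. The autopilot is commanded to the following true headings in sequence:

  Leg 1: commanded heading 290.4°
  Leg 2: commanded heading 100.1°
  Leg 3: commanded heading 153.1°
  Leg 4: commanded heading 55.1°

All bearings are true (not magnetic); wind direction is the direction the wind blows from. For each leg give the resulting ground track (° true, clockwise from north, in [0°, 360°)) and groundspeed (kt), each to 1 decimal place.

Leg 1: heading 290.4°; drift -2.4° → track 288.0°, groundspeed 154.8 kt
Leg 2: heading 100.1°; drift +1.4° → track 101.5°, groundspeed 115.1 kt
Leg 3: heading 153.1°; drift +8.1° → track 161.2°, groundspeed 126.6 kt
Leg 4: heading 55.1°; drift -5.9° → track 49.2°, groundspeed 119.7 kt

Leg 1: track=288.0°, groundspeed=154.8 kt
Leg 2: track=101.5°, groundspeed=115.1 kt
Leg 3: track=161.2°, groundspeed=126.6 kt
Leg 4: track=49.2°, groundspeed=119.7 kt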